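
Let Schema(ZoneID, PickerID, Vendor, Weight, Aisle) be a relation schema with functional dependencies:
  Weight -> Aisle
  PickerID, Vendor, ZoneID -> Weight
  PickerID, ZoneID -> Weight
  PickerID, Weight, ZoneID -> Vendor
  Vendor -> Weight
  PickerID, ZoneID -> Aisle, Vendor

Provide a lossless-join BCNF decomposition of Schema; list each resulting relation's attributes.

{Aisle, Weight}; {PickerID, Vendor, ZoneID}; {Vendor, Weight}

Candidate key of the original relation: {PickerID, ZoneID}.
In {Aisle, PickerID, Vendor, Weight, ZoneID}, {Weight} is not a superkey ({Weight}⁺ restricted to this set is {Aisle, Weight}), so split on Weight -> Aisle into {Aisle, Weight} and {PickerID, Vendor, Weight, ZoneID}.
{Aisle, Weight} is in BCNF.
In {PickerID, Vendor, Weight, ZoneID}, {Vendor} is not a superkey ({Vendor}⁺ restricted to this set is {Vendor, Weight}), so split on Vendor -> Weight into {Vendor, Weight} and {PickerID, Vendor, ZoneID}.
{Vendor, Weight} is in BCNF.
{PickerID, Vendor, ZoneID} is in BCNF.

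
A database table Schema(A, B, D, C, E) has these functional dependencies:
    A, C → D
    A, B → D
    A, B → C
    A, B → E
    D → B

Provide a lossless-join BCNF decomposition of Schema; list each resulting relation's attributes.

Candidate keys of the original relation: {A, B}, {A, C}, {A, D}.
{A, B, C, D, E}: {D} determines {B, D} here but is not a superkey — split on D → B, giving {B, D} and {A, C, D, E}.
{B, D}: every determinant is a superkey — BCNF.
{A, C, D, E}: every determinant is a superkey — BCNF.

{A, C, D, E}; {B, D}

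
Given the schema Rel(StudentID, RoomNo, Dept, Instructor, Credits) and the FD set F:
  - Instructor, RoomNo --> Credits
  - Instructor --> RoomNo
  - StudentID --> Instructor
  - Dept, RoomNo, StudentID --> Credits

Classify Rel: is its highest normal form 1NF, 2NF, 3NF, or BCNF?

Candidate key: {Dept, StudentID}. Prime attributes: {Dept, StudentID}.
Instructor, RoomNo --> Credits: {Instructor, RoomNo}⁺ = {Credits, Instructor, RoomNo}, which is not all of the attributes, so the left side is not a superkey — BCNF is violated.
Because {Credits} is non-prime and the left side of Instructor, RoomNo --> Credits is not a superkey, the relation is not in 3NF.
{StudentID} is a proper subset of the key {Dept, StudentID}, and {StudentID}⁺ contains the non-prime attributes {Credits, Instructor, RoomNo} — a partial dependency, so 2NF is violated.

1NF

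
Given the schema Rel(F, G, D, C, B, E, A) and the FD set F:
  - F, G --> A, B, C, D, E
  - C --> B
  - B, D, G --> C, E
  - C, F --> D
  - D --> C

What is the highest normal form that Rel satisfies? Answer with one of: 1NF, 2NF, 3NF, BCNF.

2NF

Candidate key: {F, G}. Prime attributes: {F, G}.
C --> B: {C}⁺ = {B, C}, which is not all of the attributes, so the left side is not a superkey — BCNF is violated.
C --> B determines the non-prime attribute {B} from a non-superkey — 3NF is violated.
Checking every proper subset of each key, none determines a non-prime attribute — 2NF is satisfied.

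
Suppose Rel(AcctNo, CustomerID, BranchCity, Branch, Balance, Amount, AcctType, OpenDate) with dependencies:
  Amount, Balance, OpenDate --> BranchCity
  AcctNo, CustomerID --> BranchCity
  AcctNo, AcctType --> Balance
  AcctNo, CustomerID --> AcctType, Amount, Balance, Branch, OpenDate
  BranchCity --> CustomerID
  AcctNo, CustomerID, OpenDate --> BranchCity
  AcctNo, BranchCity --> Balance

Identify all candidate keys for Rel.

{AcctNo, AcctType, Amount, OpenDate}, {AcctNo, Amount, Balance, OpenDate}, {AcctNo, BranchCity}, {AcctNo, CustomerID}

Attributes never on any right-hand side: {AcctNo} — every candidate key must contain it.
{AcctNo, BranchCity}⁺ = {AcctNo, AcctType, Amount, Balance, Branch, BranchCity, CustomerID, OpenDate} — all of the relation — so {AcctNo, BranchCity} is a candidate key.
{AcctNo, CustomerID}⁺ = {AcctNo, AcctType, Amount, Balance, Branch, BranchCity, CustomerID, OpenDate} — all of the relation — so {AcctNo, CustomerID} is a candidate key.
{AcctNo, AcctType, Amount, OpenDate}⁺ = {AcctNo, AcctType, Amount, Balance, Branch, BranchCity, CustomerID, OpenDate} — all of the relation — so {AcctNo, AcctType, Amount, OpenDate} is a candidate key.
{AcctNo, Amount, Balance, OpenDate}⁺ = {AcctNo, AcctType, Amount, Balance, Branch, BranchCity, CustomerID, OpenDate} — all of the relation — so {AcctNo, Amount, Balance, OpenDate} is a candidate key.
These are minimal and exhaustive — every other superkey contains one of them.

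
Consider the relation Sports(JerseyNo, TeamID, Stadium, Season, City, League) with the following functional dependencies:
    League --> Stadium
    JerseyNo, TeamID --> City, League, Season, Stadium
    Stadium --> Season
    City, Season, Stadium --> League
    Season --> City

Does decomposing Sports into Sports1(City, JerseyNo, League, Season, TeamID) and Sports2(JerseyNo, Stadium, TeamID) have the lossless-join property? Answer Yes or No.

Common attributes: {JerseyNo, TeamID}; their closure is {City, JerseyNo, League, Season, Stadium, TeamID}.
Sports1 is contained in that closure, so Sports1 ∩ Sports2 --> Sports1 holds and the join is lossless.

Yes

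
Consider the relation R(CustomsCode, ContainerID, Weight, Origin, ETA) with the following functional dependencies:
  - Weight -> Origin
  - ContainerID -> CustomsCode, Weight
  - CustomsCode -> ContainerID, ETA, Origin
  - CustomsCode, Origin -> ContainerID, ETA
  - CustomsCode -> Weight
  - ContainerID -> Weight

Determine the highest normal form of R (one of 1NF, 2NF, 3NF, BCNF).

Candidate keys: {ContainerID}, {CustomsCode}. Prime attributes: {ContainerID, CustomsCode}.
For Weight -> Origin we have {Weight}⁺ = {Origin, Weight}; {Weight} is not a superkey, so BCNF fails.
Weight -> Origin determines the non-prime attribute {Origin} from a non-superkey — 3NF is violated.
All keys have size 1, which rules out partial dependencies — 2NF is satisfied.

2NF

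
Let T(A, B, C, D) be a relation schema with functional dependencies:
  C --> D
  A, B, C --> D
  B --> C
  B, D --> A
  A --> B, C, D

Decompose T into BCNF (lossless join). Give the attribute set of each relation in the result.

Candidate keys of the original relation: {A}, {B}.
{A, B, C, D}: {C} determines {C, D} here but is not a superkey — split on C --> D, giving {C, D} and {A, B, C}.
{C, D} has no BCNF violation.
{A, B, C} has no BCNF violation.

{A, B, C}; {C, D}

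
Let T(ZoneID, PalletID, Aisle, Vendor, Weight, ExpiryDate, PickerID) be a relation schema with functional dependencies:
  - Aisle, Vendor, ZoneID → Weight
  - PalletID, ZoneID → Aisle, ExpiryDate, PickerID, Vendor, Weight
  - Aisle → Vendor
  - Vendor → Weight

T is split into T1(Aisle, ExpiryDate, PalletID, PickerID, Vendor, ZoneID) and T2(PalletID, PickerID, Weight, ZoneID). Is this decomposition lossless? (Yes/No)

The shared attributes are {PalletID, PickerID, ZoneID} and {PalletID, PickerID, ZoneID}⁺ = {Aisle, ExpiryDate, PalletID, PickerID, Vendor, Weight, ZoneID}.
This includes all of T1, so the common attributes are a superkey of T1 — the join is lossless.

Yes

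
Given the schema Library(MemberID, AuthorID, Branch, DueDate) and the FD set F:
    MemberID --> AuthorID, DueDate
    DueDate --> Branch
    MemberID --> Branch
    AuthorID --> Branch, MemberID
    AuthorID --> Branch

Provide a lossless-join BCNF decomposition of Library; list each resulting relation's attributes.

Candidate keys of the original relation: {AuthorID}, {MemberID}.
{AuthorID, Branch, DueDate, MemberID}: {DueDate} determines {Branch, DueDate} here but is not a superkey — split on DueDate --> Branch, giving {Branch, DueDate} and {AuthorID, DueDate, MemberID}.
{Branch, DueDate} is in BCNF.
{AuthorID, DueDate, MemberID} is in BCNF.

{AuthorID, DueDate, MemberID}; {Branch, DueDate}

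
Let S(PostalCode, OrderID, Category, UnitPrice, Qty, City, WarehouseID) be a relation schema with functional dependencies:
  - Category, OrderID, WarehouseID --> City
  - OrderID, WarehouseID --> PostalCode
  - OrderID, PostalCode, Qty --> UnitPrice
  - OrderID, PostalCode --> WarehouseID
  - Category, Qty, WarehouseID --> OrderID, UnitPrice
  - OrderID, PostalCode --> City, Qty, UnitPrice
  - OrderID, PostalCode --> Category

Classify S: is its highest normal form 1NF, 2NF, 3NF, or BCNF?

BCNF

Candidate keys: {Category, Qty, WarehouseID}, {OrderID, PostalCode}, {OrderID, WarehouseID}. Prime attributes: {Category, OrderID, PostalCode, Qty, WarehouseID}.
Every FD has a superkey on the left, so the relation is in BCNF.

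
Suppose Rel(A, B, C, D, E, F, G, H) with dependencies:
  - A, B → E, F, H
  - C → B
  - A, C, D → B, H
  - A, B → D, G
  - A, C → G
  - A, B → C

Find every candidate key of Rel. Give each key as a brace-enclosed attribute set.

Attributes never on any right-hand side: {A} — every candidate key must contain it.
{A, B}⁺ = {A, B, C, D, E, F, G, H}, which is every attribute, so {A, B} is a candidate key.
{A, C}⁺ = {A, B, C, D, E, F, G, H}, which is every attribute, so {A, C} is a candidate key.
No proper subset of any of these is a key, and no other minimal superkey exists.

{A, B}, {A, C}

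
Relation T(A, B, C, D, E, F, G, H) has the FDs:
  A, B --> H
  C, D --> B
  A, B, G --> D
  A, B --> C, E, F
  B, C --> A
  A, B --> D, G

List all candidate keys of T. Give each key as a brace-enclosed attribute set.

{A, B}, {B, C}, {C, D}

Closure of {A, B} is {A, B, C, D, E, F, G, H}, the whole schema; {A, B} is a candidate key.
Closure of {B, C} is {A, B, C, D, E, F, G, H}, the whole schema; {B, C} is a candidate key.
Closure of {C, D} is {A, B, C, D, E, F, G, H}, the whole schema; {C, D} is a candidate key.
No proper subset of any of these is a key, and no other minimal superkey exists.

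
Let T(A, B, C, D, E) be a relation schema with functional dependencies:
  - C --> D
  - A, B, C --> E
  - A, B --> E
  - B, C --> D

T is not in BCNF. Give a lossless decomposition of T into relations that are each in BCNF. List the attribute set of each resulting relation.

{A, B, C}; {A, B, E}; {C, D}

Candidate key of the original relation: {A, B, C}.
In {A, B, C, D, E}, {C} is not a superkey ({C}⁺ restricted to this set is {C, D}), so split on C --> D into {C, D} and {A, B, C, E}.
{C, D} is in BCNF.
In {A, B, C, E}, {A, B} is not a superkey ({A, B}⁺ restricted to this set is {A, B, E}), so split on A, B --> E into {A, B, E} and {A, B, C}.
{A, B, E} is in BCNF.
{A, B, C} is in BCNF.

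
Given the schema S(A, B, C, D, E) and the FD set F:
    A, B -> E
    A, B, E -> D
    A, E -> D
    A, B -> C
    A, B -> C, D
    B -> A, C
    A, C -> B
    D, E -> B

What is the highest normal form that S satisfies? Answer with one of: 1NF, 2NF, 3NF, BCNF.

Candidate keys: {A, C}, {A, E}, {B}, {D, E}. Prime attributes: {A, B, C, D, E}.
Every FD has a superkey on the left, so the relation is in BCNF.

BCNF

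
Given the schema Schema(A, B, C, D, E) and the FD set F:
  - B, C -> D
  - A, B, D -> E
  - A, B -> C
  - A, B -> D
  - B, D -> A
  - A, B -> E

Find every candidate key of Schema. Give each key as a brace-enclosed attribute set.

Attributes never on any right-hand side: {B} — every candidate key must contain it.
{A, B}⁺ = {A, B, C, D, E}, which is every attribute, so {A, B} is a candidate key.
{B, C}⁺ = {A, B, C, D, E}, which is every attribute, so {B, C} is a candidate key.
{B, D}⁺ = {A, B, C, D, E}, which is every attribute, so {B, D} is a candidate key.
These are minimal and exhaustive — every other superkey contains one of them.

{A, B}, {B, C}, {B, D}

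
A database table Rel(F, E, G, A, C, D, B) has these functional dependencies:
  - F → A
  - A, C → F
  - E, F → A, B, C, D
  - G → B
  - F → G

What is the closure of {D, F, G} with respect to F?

{A, B, D, F, G}

Start with {D, F, G}.
F → A applies; add {A} → now {A, D, F, G}.
G → B applies; add {B} → now {A, B, D, F, G}.
No further FD applies.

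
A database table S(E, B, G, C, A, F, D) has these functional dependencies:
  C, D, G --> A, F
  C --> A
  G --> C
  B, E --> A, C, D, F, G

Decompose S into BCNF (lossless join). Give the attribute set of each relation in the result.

{A, C}; {B, D, E, G}; {C, G}; {D, F, G}

Candidate key of the original relation: {B, E}.
Within {A, B, C, D, E, F, G}: {C, D, G}⁺ ∩ {A, B, C, D, E, F, G} = {A, C, D, F, G}, not the whole set, so C, D, G --> A, F violates BCNF; decompose into {A, C, D, F, G} and {B, C, D, E, G}.
Within {A, C, D, F, G}: {C}⁺ ∩ {A, C, D, F, G} = {A, C}, not the whole set, so C --> A violates BCNF; decompose into {A, C} and {C, D, F, G}.
{A, C}: every determinant is a superkey — BCNF.
Within {C, D, F, G}: {G}⁺ ∩ {C, D, F, G} = {C, G}, not the whole set, so G --> C violates BCNF; decompose into {C, G} and {D, F, G}.
{C, G}: every determinant is a superkey — BCNF.
{D, F, G}: every determinant is a superkey — BCNF.
Within {B, C, D, E, G}: {G}⁺ ∩ {B, C, D, E, G} = {C, G}, not the whole set, so G --> C violates BCNF; decompose into {C, G} and {B, D, E, G}.
{C, G}: every determinant is a superkey — BCNF.
{B, D, E, G}: every determinant is a superkey — BCNF.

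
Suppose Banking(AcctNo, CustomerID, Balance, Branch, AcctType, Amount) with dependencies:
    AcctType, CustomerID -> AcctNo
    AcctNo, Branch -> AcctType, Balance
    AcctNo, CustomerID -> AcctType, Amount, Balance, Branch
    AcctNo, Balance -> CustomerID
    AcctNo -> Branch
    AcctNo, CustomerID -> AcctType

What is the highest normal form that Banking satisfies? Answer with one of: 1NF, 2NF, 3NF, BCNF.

Candidate keys: {AcctNo}, {AcctType, CustomerID}. Prime attributes: {AcctNo, AcctType, CustomerID}.
The left-hand side of every FD is a superkey, so BCNF is satisfied.

BCNF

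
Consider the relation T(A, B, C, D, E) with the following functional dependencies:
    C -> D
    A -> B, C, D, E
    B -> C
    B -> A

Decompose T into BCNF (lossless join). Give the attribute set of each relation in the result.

Candidate keys of the original relation: {A}, {B}.
Within {A, B, C, D, E}: {C}⁺ ∩ {A, B, C, D, E} = {C, D}, not the whole set, so C -> D violates BCNF; decompose into {C, D} and {A, B, C, E}.
{C, D} has no BCNF violation.
{A, B, C, E} has no BCNF violation.

{A, B, C, E}; {C, D}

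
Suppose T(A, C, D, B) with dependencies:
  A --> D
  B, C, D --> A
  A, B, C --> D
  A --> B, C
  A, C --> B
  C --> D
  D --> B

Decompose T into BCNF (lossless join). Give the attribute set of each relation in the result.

Candidate keys of the original relation: {A}, {C}.
In {A, B, C, D}, {D} is not a superkey ({D}⁺ restricted to this set is {B, D}), so split on D --> B into {B, D} and {A, C, D}.
{B, D}: every determinant is a superkey — BCNF.
{A, C, D}: every determinant is a superkey — BCNF.

{A, C, D}; {B, D}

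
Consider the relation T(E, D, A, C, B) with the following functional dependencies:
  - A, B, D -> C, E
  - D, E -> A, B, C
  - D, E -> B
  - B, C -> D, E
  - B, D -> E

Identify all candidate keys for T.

{B, C}, {B, D}, {D, E}

Closure of {B, C} is {A, B, C, D, E}, the whole schema; {B, C} is a candidate key.
Closure of {B, D} is {A, B, C, D, E}, the whole schema; {B, D} is a candidate key.
Closure of {D, E} is {A, B, C, D, E}, the whole schema; {D, E} is a candidate key.
Any other superkey properly contains one of these, so there are no further candidate keys.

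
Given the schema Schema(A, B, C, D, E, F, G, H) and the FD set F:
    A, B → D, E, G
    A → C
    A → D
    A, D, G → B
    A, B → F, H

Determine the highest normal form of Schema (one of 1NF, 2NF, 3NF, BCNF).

1NF

Candidate keys: {A, B}, {A, G}. Prime attributes: {A, B, G}.
For A → C we have {A}⁺ = {A, C, D}; {A} is not a superkey, so BCNF fails.
A → C has non-prime {C} on the right and a non-superkey on the left, so 3NF fails.
{A} is a proper subset of the key {A, B}, and {A}⁺ contains the non-prime attributes {C, D} — a partial dependency, so 2NF is violated.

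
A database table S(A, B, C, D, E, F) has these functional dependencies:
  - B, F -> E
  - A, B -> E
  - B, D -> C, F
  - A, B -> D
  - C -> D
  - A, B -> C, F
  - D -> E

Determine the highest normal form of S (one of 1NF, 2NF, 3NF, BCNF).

Candidate key: {A, B}. Prime attributes: {A, B}.
For B, F -> E we have {B, F}⁺ = {B, E, F}; {B, F} is not a superkey, so BCNF fails.
Because {E} is non-prime and the left side of B, F -> E is not a superkey, the relation is not in 3NF.
No non-prime attribute depends on a proper subset of any candidate key, so 2NF holds.

2NF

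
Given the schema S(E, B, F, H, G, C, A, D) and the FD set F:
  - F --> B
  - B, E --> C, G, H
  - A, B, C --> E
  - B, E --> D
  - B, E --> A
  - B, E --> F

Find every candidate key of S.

{B, E} is a candidate key since {B, E}⁺ = {A, B, C, D, E, F, G, H} covers every attribute.
{E, F} is a candidate key since {E, F}⁺ = {A, B, C, D, E, F, G, H} covers every attribute.
{A, B, C} is a candidate key since {A, B, C}⁺ = {A, B, C, D, E, F, G, H} covers every attribute.
{A, C, F} is a candidate key since {A, C, F}⁺ = {A, B, C, D, E, F, G, H} covers every attribute.
Any other superkey properly contains one of these, so there are no further candidate keys.

{A, B, C}, {A, C, F}, {B, E}, {E, F}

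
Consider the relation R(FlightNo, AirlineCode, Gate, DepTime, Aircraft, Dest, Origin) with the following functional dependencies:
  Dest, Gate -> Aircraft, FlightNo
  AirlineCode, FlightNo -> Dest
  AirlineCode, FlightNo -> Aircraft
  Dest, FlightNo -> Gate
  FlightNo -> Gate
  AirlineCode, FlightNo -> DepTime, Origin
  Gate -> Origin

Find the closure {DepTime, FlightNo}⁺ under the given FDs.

{DepTime, FlightNo, Gate, Origin}

Start with {DepTime, FlightNo}.
FlightNo -> Gate applies; add {Gate} → now {DepTime, FlightNo, Gate}.
Gate -> Origin applies; add {Origin} → now {DepTime, FlightNo, Gate, Origin}.
No further FD applies.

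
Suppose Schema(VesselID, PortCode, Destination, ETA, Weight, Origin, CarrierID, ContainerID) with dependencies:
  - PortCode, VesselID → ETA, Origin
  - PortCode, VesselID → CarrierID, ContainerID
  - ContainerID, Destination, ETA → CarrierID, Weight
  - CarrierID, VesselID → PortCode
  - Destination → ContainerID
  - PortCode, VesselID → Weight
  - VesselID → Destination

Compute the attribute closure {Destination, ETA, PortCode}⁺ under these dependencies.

Start with {Destination, ETA, PortCode}.
Destination → ContainerID applies; add {ContainerID} → now {ContainerID, Destination, ETA, PortCode}.
ContainerID, Destination, ETA → CarrierID, Weight applies; add {CarrierID, Weight} → now {CarrierID, ContainerID, Destination, ETA, PortCode, Weight}.
No further FD applies.

{CarrierID, ContainerID, Destination, ETA, PortCode, Weight}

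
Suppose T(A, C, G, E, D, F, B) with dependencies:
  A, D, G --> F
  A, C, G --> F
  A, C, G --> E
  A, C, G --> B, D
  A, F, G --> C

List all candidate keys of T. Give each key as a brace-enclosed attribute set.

{A, G} never appear on the right of any FD, so every key must include all of them.
{A, C, G}⁺ = {A, B, C, D, E, F, G}, which is every attribute, so {A, C, G} is a candidate key.
{A, D, G}⁺ = {A, B, C, D, E, F, G}, which is every attribute, so {A, D, G} is a candidate key.
{A, F, G}⁺ = {A, B, C, D, E, F, G}, which is every attribute, so {A, F, G} is a candidate key.
These are minimal and exhaustive — every other superkey contains one of them.

{A, C, G}, {A, D, G}, {A, F, G}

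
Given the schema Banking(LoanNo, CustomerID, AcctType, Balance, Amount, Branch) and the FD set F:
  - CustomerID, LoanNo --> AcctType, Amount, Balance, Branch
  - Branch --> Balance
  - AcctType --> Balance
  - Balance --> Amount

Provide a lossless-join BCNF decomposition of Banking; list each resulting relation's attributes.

Candidate key of the original relation: {CustomerID, LoanNo}.
Within {AcctType, Amount, Balance, Branch, CustomerID, LoanNo}: {Branch}⁺ ∩ {AcctType, Amount, Balance, Branch, CustomerID, LoanNo} = {Amount, Balance, Branch}, not the whole set, so Branch --> Amount, Balance violates BCNF; decompose into {Amount, Balance, Branch} and {AcctType, Branch, CustomerID, LoanNo}.
Within {Amount, Balance, Branch}: {Balance}⁺ ∩ {Amount, Balance, Branch} = {Amount, Balance}, not the whole set, so Balance --> Amount violates BCNF; decompose into {Amount, Balance} and {Balance, Branch}.
{Amount, Balance} has no BCNF violation.
{Balance, Branch} has no BCNF violation.
{AcctType, Branch, CustomerID, LoanNo} has no BCNF violation.

{AcctType, Branch, CustomerID, LoanNo}; {Amount, Balance}; {Balance, Branch}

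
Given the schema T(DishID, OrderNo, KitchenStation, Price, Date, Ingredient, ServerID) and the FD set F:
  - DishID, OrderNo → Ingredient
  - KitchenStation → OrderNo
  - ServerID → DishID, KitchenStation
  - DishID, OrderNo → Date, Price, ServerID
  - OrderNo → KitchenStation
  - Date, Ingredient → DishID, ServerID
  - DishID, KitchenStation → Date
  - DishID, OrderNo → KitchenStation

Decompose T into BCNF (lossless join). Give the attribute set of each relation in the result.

Candidate keys of the original relation: {Date, Ingredient}, {DishID, KitchenStation}, {DishID, OrderNo}, {ServerID}.
In {Date, DishID, Ingredient, KitchenStation, OrderNo, Price, ServerID}, {KitchenStation} is not a superkey ({KitchenStation}⁺ restricted to this set is {KitchenStation, OrderNo}), so split on KitchenStation → OrderNo into {KitchenStation, OrderNo} and {Date, DishID, Ingredient, KitchenStation, Price, ServerID}.
{KitchenStation, OrderNo}: every determinant is a superkey — BCNF.
{Date, DishID, Ingredient, KitchenStation, Price, ServerID}: every determinant is a superkey — BCNF.

{Date, DishID, Ingredient, KitchenStation, Price, ServerID}; {KitchenStation, OrderNo}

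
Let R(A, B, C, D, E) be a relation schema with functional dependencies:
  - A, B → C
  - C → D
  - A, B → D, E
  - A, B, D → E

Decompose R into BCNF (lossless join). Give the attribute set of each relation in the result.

{A, B, C, E}; {C, D}

Candidate key of the original relation: {A, B}.
Within {A, B, C, D, E}: {C}⁺ ∩ {A, B, C, D, E} = {C, D}, not the whole set, so C → D violates BCNF; decompose into {C, D} and {A, B, C, E}.
{C, D} is in BCNF.
{A, B, C, E} is in BCNF.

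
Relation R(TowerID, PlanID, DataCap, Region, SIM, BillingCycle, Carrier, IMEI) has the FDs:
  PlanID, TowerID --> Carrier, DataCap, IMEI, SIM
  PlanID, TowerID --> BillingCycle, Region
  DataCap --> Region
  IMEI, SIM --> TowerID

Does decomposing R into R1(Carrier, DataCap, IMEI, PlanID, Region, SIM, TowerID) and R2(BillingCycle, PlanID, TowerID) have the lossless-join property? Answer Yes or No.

Yes

The shared attributes are {PlanID, TowerID} and {PlanID, TowerID}⁺ = {BillingCycle, Carrier, DataCap, IMEI, PlanID, Region, SIM, TowerID}.
This includes all of R1, so the common attributes are a superkey of R1 — the join is lossless.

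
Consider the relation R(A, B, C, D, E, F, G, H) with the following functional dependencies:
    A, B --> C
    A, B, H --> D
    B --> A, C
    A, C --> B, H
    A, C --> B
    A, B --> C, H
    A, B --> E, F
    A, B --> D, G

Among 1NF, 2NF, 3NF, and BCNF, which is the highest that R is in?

BCNF

Candidate keys: {A, C}, {B}. Prime attributes: {A, B, C}.
The left-hand side of every FD is a superkey, so BCNF is satisfied.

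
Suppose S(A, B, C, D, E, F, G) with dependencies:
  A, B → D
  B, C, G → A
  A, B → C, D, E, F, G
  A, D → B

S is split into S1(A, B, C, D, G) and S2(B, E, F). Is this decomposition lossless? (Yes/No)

The shared attributes are {B} and {B}⁺ = {B}.
Neither S1 nor S2 is contained in that closure, so the decomposition is lossy.

No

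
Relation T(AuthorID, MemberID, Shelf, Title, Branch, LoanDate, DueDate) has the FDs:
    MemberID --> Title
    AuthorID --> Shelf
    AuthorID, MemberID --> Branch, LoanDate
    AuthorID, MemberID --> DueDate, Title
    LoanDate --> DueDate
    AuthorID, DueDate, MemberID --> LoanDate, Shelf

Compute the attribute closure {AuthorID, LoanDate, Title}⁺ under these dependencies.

Start with {AuthorID, LoanDate, Title}.
AuthorID --> Shelf applies; add {Shelf} → now {AuthorID, LoanDate, Shelf, Title}.
LoanDate --> DueDate applies; add {DueDate} → now {AuthorID, DueDate, LoanDate, Shelf, Title}.
No further FD applies.

{AuthorID, DueDate, LoanDate, Shelf, Title}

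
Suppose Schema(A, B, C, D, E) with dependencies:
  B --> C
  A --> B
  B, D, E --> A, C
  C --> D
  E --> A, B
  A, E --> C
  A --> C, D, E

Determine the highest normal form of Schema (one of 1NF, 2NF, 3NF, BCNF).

2NF

Candidate keys: {A}, {E}. Prime attributes: {A, E}.
B --> C: {B}⁺ = {B, C, D}, which is not all of the attributes, so the left side is not a superkey — BCNF is violated.
Because {C} is non-prime and the left side of B --> C is not a superkey, the relation is not in 3NF.
All keys have size 1, which rules out partial dependencies — 2NF is satisfied.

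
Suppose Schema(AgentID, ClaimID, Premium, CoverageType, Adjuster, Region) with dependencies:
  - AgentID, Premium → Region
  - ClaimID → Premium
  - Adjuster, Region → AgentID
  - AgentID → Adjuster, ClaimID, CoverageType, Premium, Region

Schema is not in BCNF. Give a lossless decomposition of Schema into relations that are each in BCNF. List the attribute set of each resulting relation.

Candidate keys of the original relation: {Adjuster, Region}, {AgentID}.
{Adjuster, AgentID, ClaimID, CoverageType, Premium, Region}: {ClaimID} determines {ClaimID, Premium} here but is not a superkey — split on ClaimID → Premium, giving {ClaimID, Premium} and {Adjuster, AgentID, ClaimID, CoverageType, Region}.
{ClaimID, Premium} is in BCNF.
{Adjuster, AgentID, ClaimID, CoverageType, Region} is in BCNF.

{Adjuster, AgentID, ClaimID, CoverageType, Region}; {ClaimID, Premium}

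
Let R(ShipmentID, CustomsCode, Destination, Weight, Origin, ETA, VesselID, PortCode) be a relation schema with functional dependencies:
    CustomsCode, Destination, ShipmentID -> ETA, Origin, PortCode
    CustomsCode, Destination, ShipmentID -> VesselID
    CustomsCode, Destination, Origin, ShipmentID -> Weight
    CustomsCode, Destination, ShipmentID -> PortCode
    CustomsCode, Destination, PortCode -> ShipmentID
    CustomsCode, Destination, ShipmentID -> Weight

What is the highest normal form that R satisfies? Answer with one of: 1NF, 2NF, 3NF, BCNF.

Candidate keys: {CustomsCode, Destination, PortCode}, {CustomsCode, Destination, ShipmentID}. Prime attributes: {CustomsCode, Destination, PortCode, ShipmentID}.
Every FD has a superkey on the left, so the relation is in BCNF.

BCNF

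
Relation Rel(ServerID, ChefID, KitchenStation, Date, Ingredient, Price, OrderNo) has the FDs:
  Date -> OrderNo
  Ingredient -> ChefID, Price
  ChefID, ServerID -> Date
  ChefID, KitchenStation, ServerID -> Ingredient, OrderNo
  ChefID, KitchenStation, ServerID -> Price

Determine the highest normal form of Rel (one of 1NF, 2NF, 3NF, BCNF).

1NF

Candidate keys: {ChefID, KitchenStation, ServerID}, {Ingredient, KitchenStation, ServerID}. Prime attributes: {ChefID, Ingredient, KitchenStation, ServerID}.
For Date -> OrderNo we have {Date}⁺ = {Date, OrderNo}; {Date} is not a superkey, so BCNF fails.
Date -> OrderNo determines the non-prime attribute {OrderNo} from a non-superkey — 3NF is violated.
{ChefID, ServerID} is a proper subset of the key {ChefID, KitchenStation, ServerID}, and {ChefID, ServerID}⁺ contains the non-prime attributes {Date, OrderNo} — a partial dependency, so 2NF is violated.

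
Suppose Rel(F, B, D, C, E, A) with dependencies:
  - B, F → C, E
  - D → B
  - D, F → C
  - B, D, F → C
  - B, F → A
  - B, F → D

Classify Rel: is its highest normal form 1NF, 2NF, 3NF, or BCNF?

Candidate keys: {B, F}, {D, F}. Prime attributes: {B, D, F}.
D → B breaks BCNF: {D}⁺ = {B, D}, so {D} is not a superkey.
Since {B} ⊆ prime attributes and every other non-superkey FD also has a prime right side, the schema is in 3NF.

3NF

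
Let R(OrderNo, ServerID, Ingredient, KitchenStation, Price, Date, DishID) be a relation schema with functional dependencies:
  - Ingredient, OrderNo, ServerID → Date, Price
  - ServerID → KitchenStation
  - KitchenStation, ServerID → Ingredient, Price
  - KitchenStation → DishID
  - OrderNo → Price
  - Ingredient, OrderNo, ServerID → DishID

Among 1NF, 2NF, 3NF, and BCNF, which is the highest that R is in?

Candidate key: {OrderNo, ServerID}. Prime attributes: {OrderNo, ServerID}.
ServerID → KitchenStation: {ServerID}⁺ = {DishID, Ingredient, KitchenStation, Price, ServerID}, which is not all of the attributes, so the left side is not a superkey — BCNF is violated.
ServerID → KitchenStation has non-prime {KitchenStation} on the right and a non-superkey on the left, so 3NF fails.
The proper key subset {OrderNo} of {OrderNo, ServerID} determines non-prime {Price}, so the relation is not even in 2NF.

1NF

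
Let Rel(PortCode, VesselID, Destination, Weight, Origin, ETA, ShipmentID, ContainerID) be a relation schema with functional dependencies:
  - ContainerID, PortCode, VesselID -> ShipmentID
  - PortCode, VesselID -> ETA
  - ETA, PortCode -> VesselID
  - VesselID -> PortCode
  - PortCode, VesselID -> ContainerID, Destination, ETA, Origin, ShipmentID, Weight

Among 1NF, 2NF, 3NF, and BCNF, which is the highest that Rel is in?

BCNF

Candidate keys: {ETA, PortCode}, {VesselID}. Prime attributes: {ETA, PortCode, VesselID}.
Each dependency's left side is a superkey — BCNF holds.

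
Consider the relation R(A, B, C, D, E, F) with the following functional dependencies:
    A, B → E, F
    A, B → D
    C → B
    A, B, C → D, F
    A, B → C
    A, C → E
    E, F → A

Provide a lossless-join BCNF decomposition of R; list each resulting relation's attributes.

Candidate keys of the original relation: {A, B}, {A, C}, {B, E, F}, {C, E, F}.
{A, B, C, D, E, F}: {C} determines {B, C} here but is not a superkey — split on C → B, giving {B, C} and {A, C, D, E, F}.
{B, C}: every determinant is a superkey — BCNF.
{A, C, D, E, F}: {E, F} determines {A, E, F} here but is not a superkey — split on E, F → A, giving {A, E, F} and {C, D, E, F}.
{A, E, F}: every determinant is a superkey — BCNF.
{C, D, E, F}: every determinant is a superkey — BCNF.

{A, E, F}; {B, C}; {C, D, E, F}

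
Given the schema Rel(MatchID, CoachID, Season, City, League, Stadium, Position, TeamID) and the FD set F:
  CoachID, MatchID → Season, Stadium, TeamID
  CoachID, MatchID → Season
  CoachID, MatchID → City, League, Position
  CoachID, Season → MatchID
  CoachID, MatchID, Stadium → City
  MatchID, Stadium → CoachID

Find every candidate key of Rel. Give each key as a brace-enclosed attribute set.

{CoachID, MatchID}, {CoachID, Season}, {MatchID, Stadium}

{CoachID, MatchID}⁺ = {City, CoachID, League, MatchID, Position, Season, Stadium, TeamID}, which is every attribute, so {CoachID, MatchID} is a candidate key.
{CoachID, Season}⁺ = {City, CoachID, League, MatchID, Position, Season, Stadium, TeamID}, which is every attribute, so {CoachID, Season} is a candidate key.
{MatchID, Stadium}⁺ = {City, CoachID, League, MatchID, Position, Season, Stadium, TeamID}, which is every attribute, so {MatchID, Stadium} is a candidate key.
These are minimal and exhaustive — every other superkey contains one of them.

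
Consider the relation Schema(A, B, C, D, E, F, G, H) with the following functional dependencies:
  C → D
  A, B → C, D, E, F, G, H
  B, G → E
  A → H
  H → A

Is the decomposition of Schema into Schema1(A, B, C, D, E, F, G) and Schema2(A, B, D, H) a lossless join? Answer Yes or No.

Schema1 ∩ Schema2 = {A, B, D}; its closure under F is {A, B, C, D, E, F, G, H}.
Since Schema1 ⊆ {A, B, C, D, E, F, G, H}, the intersection is a superkey of Schema1; the decomposition is lossless.

Yes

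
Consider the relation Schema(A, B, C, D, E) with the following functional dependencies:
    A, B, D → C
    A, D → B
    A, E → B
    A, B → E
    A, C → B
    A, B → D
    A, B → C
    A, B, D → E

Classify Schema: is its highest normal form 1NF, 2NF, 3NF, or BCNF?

Candidate keys: {A, B}, {A, C}, {A, D}, {A, E}. Prime attributes: {A, B, C, D, E}.
Every FD has a superkey on the left, so the relation is in BCNF.

BCNF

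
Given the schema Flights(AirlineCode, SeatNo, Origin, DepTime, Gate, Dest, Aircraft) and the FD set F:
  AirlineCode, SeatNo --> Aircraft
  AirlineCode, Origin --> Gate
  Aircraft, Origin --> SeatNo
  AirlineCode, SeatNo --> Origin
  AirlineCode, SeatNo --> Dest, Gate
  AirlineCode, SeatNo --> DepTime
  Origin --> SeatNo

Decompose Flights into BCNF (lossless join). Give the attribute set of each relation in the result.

Candidate keys of the original relation: {AirlineCode, Origin}, {AirlineCode, SeatNo}.
Within {Aircraft, AirlineCode, DepTime, Dest, Gate, Origin, SeatNo}: {Aircraft, Origin}⁺ ∩ {Aircraft, AirlineCode, DepTime, Dest, Gate, Origin, SeatNo} = {Aircraft, Origin, SeatNo}, not the whole set, so Aircraft, Origin --> SeatNo violates BCNF; decompose into {Aircraft, Origin, SeatNo} and {Aircraft, AirlineCode, DepTime, Dest, Gate, Origin}.
Within {Aircraft, Origin, SeatNo}: {Origin}⁺ ∩ {Aircraft, Origin, SeatNo} = {Origin, SeatNo}, not the whole set, so Origin --> SeatNo violates BCNF; decompose into {Origin, SeatNo} and {Aircraft, Origin}.
{Origin, SeatNo} has no BCNF violation.
{Aircraft, Origin} has no BCNF violation.
{Aircraft, AirlineCode, DepTime, Dest, Gate, Origin} has no BCNF violation.

{Aircraft, AirlineCode, DepTime, Dest, Gate, Origin}; {Origin, SeatNo}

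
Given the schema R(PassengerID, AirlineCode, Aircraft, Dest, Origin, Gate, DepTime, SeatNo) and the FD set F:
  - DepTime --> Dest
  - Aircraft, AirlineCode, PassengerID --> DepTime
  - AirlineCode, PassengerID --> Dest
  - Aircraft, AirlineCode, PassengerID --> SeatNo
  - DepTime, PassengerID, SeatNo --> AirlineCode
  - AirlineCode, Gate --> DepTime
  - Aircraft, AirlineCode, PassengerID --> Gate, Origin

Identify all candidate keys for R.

{Aircraft, PassengerID} never appear on the right of any FD, so every key must include all of them.
{Aircraft, AirlineCode, PassengerID}⁺ = {Aircraft, AirlineCode, DepTime, Dest, Gate, Origin, PassengerID, SeatNo} — all of the relation — so {Aircraft, AirlineCode, PassengerID} is a candidate key.
{Aircraft, DepTime, PassengerID, SeatNo}⁺ = {Aircraft, AirlineCode, DepTime, Dest, Gate, Origin, PassengerID, SeatNo} — all of the relation — so {Aircraft, DepTime, PassengerID, SeatNo} is a candidate key.
These are minimal and exhaustive — every other superkey contains one of them.

{Aircraft, AirlineCode, PassengerID}, {Aircraft, DepTime, PassengerID, SeatNo}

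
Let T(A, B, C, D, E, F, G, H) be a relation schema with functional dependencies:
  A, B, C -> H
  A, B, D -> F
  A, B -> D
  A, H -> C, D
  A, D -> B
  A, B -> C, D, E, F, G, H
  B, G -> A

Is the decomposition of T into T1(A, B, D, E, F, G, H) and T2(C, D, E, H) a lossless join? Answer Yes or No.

Common attributes: {D, E, H}; their closure is {D, E, H}.
Neither T1 nor T2 is contained in that closure, so the decomposition is lossy.

No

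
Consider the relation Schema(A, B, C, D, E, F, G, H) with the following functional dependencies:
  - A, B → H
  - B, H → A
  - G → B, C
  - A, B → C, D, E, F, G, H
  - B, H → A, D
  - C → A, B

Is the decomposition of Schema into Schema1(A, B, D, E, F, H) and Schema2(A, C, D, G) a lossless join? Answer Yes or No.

No

Common attributes: {A, D}; their closure is {A, D}.
Schema1 ⊄ {A, D} and Schema2 ⊄ {A, D}, so the split is lossy.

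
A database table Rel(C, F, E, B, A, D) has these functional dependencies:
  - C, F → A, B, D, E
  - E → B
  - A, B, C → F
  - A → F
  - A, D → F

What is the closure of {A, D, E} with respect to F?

{A, B, D, E, F}

Start with {A, D, E}.
E → B applies; add {B} → now {A, B, D, E}.
A → F applies; add {F} → now {A, B, D, E, F}.
No further FD applies.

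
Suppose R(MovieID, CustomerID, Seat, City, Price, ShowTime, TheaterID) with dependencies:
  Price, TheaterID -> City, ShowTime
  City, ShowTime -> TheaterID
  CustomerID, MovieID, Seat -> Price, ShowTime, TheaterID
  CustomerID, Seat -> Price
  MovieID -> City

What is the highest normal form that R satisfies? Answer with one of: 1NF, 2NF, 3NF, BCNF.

1NF

Candidate key: {CustomerID, MovieID, Seat}. Prime attributes: {CustomerID, MovieID, Seat}.
Price, TheaterID -> City, ShowTime breaks BCNF: {Price, TheaterID}⁺ = {City, Price, ShowTime, TheaterID}, so {Price, TheaterID} is not a superkey.
Because {City, ShowTime} are non-prime and the left side of Price, TheaterID -> City, ShowTime is not a superkey, the relation is not in 3NF.
{MovieID} is a proper subset of the key {CustomerID, MovieID, Seat}, and {MovieID}⁺ contains the non-prime attribute {City} — a partial dependency, so 2NF is violated.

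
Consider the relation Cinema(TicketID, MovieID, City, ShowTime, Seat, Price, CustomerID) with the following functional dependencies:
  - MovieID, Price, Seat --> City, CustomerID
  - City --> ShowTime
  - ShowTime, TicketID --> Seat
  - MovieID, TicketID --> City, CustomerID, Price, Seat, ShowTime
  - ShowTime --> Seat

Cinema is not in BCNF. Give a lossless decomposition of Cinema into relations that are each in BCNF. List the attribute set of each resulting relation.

{City, CustomerID, MovieID, Price}; {City, ShowTime}; {MovieID, Price, Seat, TicketID}; {Seat, ShowTime}

Candidate key of the original relation: {MovieID, TicketID}.
In {City, CustomerID, MovieID, Price, Seat, ShowTime, TicketID}, {MovieID, Price, Seat} is not a superkey ({MovieID, Price, Seat}⁺ restricted to this set is {City, CustomerID, MovieID, Price, Seat, ShowTime}), so split on MovieID, Price, Seat --> City, CustomerID, ShowTime into {City, CustomerID, MovieID, Price, Seat, ShowTime} and {MovieID, Price, Seat, TicketID}.
In {City, CustomerID, MovieID, Price, Seat, ShowTime}, {City} is not a superkey ({City}⁺ restricted to this set is {City, Seat, ShowTime}), so split on City --> Seat, ShowTime into {City, Seat, ShowTime} and {City, CustomerID, MovieID, Price}.
In {City, Seat, ShowTime}, {ShowTime} is not a superkey ({ShowTime}⁺ restricted to this set is {Seat, ShowTime}), so split on ShowTime --> Seat into {Seat, ShowTime} and {City, ShowTime}.
{Seat, ShowTime}: every determinant is a superkey — BCNF.
{City, ShowTime}: every determinant is a superkey — BCNF.
{City, CustomerID, MovieID, Price}: every determinant is a superkey — BCNF.
{MovieID, Price, Seat, TicketID}: every determinant is a superkey — BCNF.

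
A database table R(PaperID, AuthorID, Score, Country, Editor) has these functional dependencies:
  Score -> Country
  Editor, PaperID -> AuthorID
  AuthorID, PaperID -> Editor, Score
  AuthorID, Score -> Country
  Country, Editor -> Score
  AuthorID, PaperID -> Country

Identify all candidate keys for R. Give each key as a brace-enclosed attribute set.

{AuthorID, PaperID}, {Editor, PaperID}

{PaperID} never appears on the right of any FD, so every key must include it.
Closure of {AuthorID, PaperID} is {AuthorID, Country, Editor, PaperID, Score}, the whole schema; {AuthorID, PaperID} is a candidate key.
Closure of {Editor, PaperID} is {AuthorID, Country, Editor, PaperID, Score}, the whole schema; {Editor, PaperID} is a candidate key.
Any other superkey properly contains one of these, so there are no further candidate keys.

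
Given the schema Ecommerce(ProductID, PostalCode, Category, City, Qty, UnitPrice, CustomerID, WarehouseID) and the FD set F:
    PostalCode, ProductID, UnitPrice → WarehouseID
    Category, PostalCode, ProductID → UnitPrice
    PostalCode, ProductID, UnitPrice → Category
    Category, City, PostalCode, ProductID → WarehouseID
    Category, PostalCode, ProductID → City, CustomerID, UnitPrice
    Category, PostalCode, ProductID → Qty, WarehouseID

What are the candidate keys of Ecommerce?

{Category, PostalCode, ProductID}, {PostalCode, ProductID, UnitPrice}

No FD produces {PostalCode, ProductID}, so they must be in every candidate key.
{Category, PostalCode, ProductID}⁺ = {Category, City, CustomerID, PostalCode, ProductID, Qty, UnitPrice, WarehouseID} — all of the relation — so {Category, PostalCode, ProductID} is a candidate key.
{PostalCode, ProductID, UnitPrice}⁺ = {Category, City, CustomerID, PostalCode, ProductID, Qty, UnitPrice, WarehouseID} — all of the relation — so {PostalCode, ProductID, UnitPrice} is a candidate key.
Any other superkey properly contains one of these, so there are no further candidate keys.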